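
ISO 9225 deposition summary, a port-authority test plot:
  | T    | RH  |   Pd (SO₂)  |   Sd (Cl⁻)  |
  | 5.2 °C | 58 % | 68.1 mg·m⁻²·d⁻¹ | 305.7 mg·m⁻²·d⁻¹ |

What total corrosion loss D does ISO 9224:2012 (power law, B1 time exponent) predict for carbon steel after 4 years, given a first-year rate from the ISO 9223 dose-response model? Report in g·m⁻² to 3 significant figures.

carbon steel: f(T) = +0.150·(T−10) [T≤10 °C] = -0.7200
  sulphur-dioxide contribution → 24.68 μm/a
  chloride contribution → 29.58 μm/a
  total first-year rate 54.26 μm/a
Power-law: D(4) = r_corr · 4^0.523
  D(4) = 54.26 × 4^0.523 = 54.26 × 2.065 = 112 μm
  Mass loss = 112 μm × 7.85 g/cm³ = 879.5 g·m⁻²

D(4) = 880 g·m⁻²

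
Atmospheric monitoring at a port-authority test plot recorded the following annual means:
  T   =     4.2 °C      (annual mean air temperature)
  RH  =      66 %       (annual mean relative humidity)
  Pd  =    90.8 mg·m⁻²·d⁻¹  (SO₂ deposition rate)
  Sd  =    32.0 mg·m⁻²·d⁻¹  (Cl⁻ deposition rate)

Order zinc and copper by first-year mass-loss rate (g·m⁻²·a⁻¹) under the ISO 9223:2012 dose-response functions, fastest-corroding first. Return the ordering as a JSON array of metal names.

zinc: f(T) = +0.038·(T−10) [T≤10 °C] = -0.2204
  SO₂ term: 0.0129·90.8^0.44·exp(0.046·66-0.2204) = 1.567
  Cl⁻ term: 0.0175·32.0^0.57·exp(0.008·66+0.085·4.2) = 0.3057
  r_corr = 1.567 + 0.3057 = 1.872 μm/a
  mass loss = 1.872 μm/a × 7.14 g/cm³ = 13.37 g·m⁻²·a⁻¹
copper: f(T) = +0.126·(T−10) [T≤10 °C] = -0.7308
  SO₂ term: 0.0053·90.8^0.26·exp(0.059·66-0.7308) = 0.4047
  Cl⁻ term: 0.01025·32.0^0.27·exp(0.036·66+0.049·4.2) = 0.3454
  r_corr = 0.4047 + 0.3454 = 0.7501 μm/a
  mass loss = 0.7501 μm/a × 8.96 g/cm³ = 6.721 g·m⁻²·a⁻¹
Ordering by g·m⁻²·a⁻¹: zinc (13.4) > copper (6.72)

["zinc", "copper"]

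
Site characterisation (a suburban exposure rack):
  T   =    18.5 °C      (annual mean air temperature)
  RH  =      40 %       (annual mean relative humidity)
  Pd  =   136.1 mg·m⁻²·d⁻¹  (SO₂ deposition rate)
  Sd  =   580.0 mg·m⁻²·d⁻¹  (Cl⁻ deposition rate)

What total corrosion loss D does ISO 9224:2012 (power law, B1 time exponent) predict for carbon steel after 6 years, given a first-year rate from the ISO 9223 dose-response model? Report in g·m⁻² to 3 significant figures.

carbon steel: temperature factor f = -0.054·(8.5) = -0.4590
  sulphur-dioxide contribution → 32.04 μm/a
  chloride contribution → 41.36 μm/a
  total first-year rate 73.4 μm/a
ISO 9224: D(t) = r_corr · t^b with b = 0.523 (carbon steel, B1)
  D(6) = 73.4 × 6^0.523 = 73.4 × 2.553 = 187.4 μm
  Mass loss = 187.4 μm × 7.85 g/cm³ = 1471 g·m⁻²

D(6) = 1.47e+03 g·m⁻²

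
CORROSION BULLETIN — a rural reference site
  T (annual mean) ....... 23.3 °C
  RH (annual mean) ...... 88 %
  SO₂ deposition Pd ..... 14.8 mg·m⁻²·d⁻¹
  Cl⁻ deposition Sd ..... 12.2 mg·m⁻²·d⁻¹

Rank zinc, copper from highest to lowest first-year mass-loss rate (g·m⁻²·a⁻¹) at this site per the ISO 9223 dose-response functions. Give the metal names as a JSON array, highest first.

zinc: T>10 °C ⇒ hinge -0.071·(23.3−10) = -0.9443
  SO₂ term: 0.0129·14.8^0.44·exp(0.046·88-0.9443) = 0.9406
  Sd branch = 0.0175·Sd^0.57·e^(0.008·RH+0.085·T) = 1.067 μm/a
  sum: 0.9406 + 1.067 → r_corr = 2.008 μm/a
  mass loss = 2.008 μm/a × 7.14 g/cm³ = 14.33 g·m⁻²·a⁻¹
copper: temperature factor f = -0.080·(13.3) = -1.0640
  SO₂ term: 0.0053·14.8^0.26·exp(0.059·88-1.0640) = 0.6627
  Cl⁻ term: 0.01025·12.2^0.27·exp(0.036·88+0.049·23.3) = 1.499
  r_corr = 0.6627 + 1.499 = 2.161 μm/a
  mass loss = 2.161 μm/a × 8.96 g/cm³ = 19.37 g·m⁻²·a⁻¹
Ordering by g·m⁻²·a⁻¹: copper (19.4) > zinc (14.3)

["copper", "zinc"]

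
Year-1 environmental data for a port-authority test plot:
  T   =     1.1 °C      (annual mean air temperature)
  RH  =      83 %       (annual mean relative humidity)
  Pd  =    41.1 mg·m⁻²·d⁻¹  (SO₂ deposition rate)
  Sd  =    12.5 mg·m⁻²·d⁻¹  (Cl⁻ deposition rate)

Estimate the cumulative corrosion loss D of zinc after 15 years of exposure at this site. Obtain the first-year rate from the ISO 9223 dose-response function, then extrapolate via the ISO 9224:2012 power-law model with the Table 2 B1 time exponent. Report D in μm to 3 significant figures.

zinc: f(T) = +0.038·(T−10) [T≤10 °C] = -0.3382
  SO₂ term: 0.0129·41.1^0.44·exp(0.046·83-0.3382) = 2.148
  Sd branch = 0.0175·Sd^0.57·e^(0.008·RH+0.085·T) = 0.1575 μm/a
  r_corr = 2.148 + 0.1575 = 2.305 μm/a
Power-law: D(15) = r_corr · 15^0.813
  D(15) = 2.305 × 15^0.813 = 2.305 × 9.04 = 20.84 μm

D(15) = 20.8 μm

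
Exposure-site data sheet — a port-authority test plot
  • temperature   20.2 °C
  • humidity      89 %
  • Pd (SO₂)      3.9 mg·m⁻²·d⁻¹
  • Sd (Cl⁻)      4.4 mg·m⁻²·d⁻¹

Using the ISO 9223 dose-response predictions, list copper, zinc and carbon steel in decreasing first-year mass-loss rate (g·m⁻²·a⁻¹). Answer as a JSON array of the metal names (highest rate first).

copper: T>10 °C ⇒ hinge -0.080·(20.2−10) = -0.8160
  sulphur-dioxide contribution → 0.6369 μm/a
  chloride contribution → 1.013 μm/a
  total first-year rate 1.65 μm/a
  mass loss = 1.65 μm/a × 8.96 g/cm³ = 14.79 g·m⁻²·a⁻¹
zinc: T>10 °C ⇒ hinge -0.071·(20.2−10) = -0.7242
  sulphur-dioxide contribution → 0.6826 μm/a
  chloride contribution → 0.4621 μm/a
  total first-year rate 1.145 μm/a
  mass loss = 1.145 μm/a × 7.14 g/cm³ = 8.173 g·m⁻²·a⁻¹
carbon steel: T>10 °C ⇒ hinge -0.054·(20.2−10) = -0.5508
  sulphur-dioxide contribution → 12.28 μm/a
  chloride contribution → 10.81 μm/a
  ⇒ r_corr(carbon steel) = 23.09 μm/a
  mass loss = 23.09 μm/a × 7.85 g/cm³ = 181.3 g·m⁻²·a⁻¹
Ordering by g·m⁻²·a⁻¹: carbon steel (181) > copper (14.8) > zinc (8.17)

["carbon steel", "copper", "zinc"]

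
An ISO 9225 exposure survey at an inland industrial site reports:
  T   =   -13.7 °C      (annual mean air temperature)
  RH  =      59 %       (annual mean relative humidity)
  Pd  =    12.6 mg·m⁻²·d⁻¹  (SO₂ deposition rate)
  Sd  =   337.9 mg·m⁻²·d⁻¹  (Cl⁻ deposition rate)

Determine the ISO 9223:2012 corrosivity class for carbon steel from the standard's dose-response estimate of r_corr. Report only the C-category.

C2

carbon steel: T≤10 °C ⇒ hinge +0.150·(-13.7−10) = -3.5550
  sulphur-dioxide contribution → 0.6148 μm/a
  chloride contribution → 15.28 μm/a
  total first-year rate 15.89 μm/a
Category bounds: 1.3…25 μm/a bracket r_corr ⇒ C2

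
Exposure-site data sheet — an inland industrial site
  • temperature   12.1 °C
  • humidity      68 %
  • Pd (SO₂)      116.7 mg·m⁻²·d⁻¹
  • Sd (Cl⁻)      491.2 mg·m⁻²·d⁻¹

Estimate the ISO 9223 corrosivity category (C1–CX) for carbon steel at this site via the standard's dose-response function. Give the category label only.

C5

carbon steel: T>10 °C ⇒ hinge -0.054·(12.1−10) = -0.1134
  Pd branch = 1.77·Pd^0.52·e^(0.02·RH+f) = 73.15 μm/a
  Sd branch = 0.102·Sd^0.62·e^(0.033·RH+0.04·T) = 72.77 μm/a
  sum: 73.15 + 72.77 → r_corr = 145.9 μm/a
146 μm/a falls in (80, 200] for carbon steel → category C5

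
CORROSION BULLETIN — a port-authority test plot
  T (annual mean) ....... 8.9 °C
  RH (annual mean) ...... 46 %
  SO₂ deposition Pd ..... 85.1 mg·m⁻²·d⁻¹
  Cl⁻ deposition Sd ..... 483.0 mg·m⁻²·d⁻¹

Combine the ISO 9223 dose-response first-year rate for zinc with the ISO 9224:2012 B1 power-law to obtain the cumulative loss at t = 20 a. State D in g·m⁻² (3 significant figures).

D(20) = 208 g·m⁻²

zinc: temperature factor f = +0.038·(-1.1) = -0.0418
  sulphur-dioxide contribution → 0.7254 μm/a
  chloride contribution → 1.825 μm/a
  total first-year rate 2.55 μm/a
ISO 9224: D(t) = r_corr · t^b with b = 0.813 (zinc, B1)
  D(20) = 2.55 × 20^0.813 = 2.55 × 11.42 = 29.13 μm
  Mass loss = 29.13 μm × 7.14 g/cm³ = 208 g·m⁻²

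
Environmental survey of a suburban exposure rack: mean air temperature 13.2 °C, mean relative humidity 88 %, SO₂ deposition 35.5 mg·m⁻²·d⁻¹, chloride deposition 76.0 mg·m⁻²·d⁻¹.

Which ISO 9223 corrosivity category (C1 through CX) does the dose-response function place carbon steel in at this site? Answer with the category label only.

C5

carbon steel: T>10 °C ⇒ hinge -0.054·(13.2−10) = -0.1728
  sulphur-dioxide contribution → 55.39 μm/a
  chloride contribution → 46.26 μm/a
  ⇒ r_corr(carbon steel) = 101.6 μm/a
ISO 9223 Table 2 (carbon steel): 80 < 102 ≤ 200 μm/a ⇒ C5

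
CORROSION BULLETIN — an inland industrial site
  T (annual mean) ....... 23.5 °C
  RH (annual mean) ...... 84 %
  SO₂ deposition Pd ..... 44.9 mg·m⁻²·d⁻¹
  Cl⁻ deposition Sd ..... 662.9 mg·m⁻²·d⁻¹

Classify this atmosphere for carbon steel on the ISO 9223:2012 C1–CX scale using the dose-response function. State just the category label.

carbon steel: T>10 °C ⇒ hinge -0.054·(23.5−10) = -0.7290
  SO₂ term: 1.77·44.9^0.52·exp(0.02·84-0.7290) = 33.12
  Sd branch = 0.102·Sd^0.62·e^(0.033·RH+0.04·T) = 234.4 μm/a
  sum: 33.12 + 234.4 → r_corr = 267.5 μm/a
268 μm/a falls in (200, 700] for carbon steel → category CX

CX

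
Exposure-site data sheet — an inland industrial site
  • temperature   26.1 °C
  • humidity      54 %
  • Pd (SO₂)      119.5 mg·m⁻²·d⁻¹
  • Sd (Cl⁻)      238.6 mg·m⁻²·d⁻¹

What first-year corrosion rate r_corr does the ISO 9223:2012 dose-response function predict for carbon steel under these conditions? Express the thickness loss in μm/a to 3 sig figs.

carbon steel: T>10 °C ⇒ hinge -0.054·(26.1−10) = -0.8694
  SO₂ term: 1.77·119.5^0.52·exp(0.02·54-0.8694) = 26.28
  Cl⁻ term: 0.102·238.6^0.62·exp(0.033·54+0.04·26.1) = 51.29
  r_corr = 26.28 + 51.29 = 77.58 μm/a

r_corr = 77.6 μm/a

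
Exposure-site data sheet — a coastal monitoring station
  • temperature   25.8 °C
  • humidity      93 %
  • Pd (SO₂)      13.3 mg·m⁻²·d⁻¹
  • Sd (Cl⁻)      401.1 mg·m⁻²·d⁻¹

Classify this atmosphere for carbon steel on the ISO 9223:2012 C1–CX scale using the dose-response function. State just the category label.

carbon steel: f(T) = -0.054·(T−10) [T>10 °C] = -0.8532
  sulphur-dioxide contribution → 18.6 μm/a
  chloride contribution → 253.3 μm/a
  total first-year rate 271.9 μm/a
Category bounds: 200…700 μm/a bracket r_corr ⇒ CX

CX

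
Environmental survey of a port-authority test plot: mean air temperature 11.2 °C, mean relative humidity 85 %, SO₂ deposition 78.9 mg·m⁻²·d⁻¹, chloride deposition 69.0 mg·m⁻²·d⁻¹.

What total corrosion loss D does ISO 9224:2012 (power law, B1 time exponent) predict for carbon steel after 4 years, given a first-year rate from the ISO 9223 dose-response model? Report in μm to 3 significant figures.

D(4) = 257 μm

carbon steel: f(T) = -0.054·(T−10) [T>10 °C] = -0.0648
  sulphur-dioxide contribution → 88.03 μm/a
  chloride contribution → 36.43 μm/a
  total first-year rate 124.5 μm/a
Power-law: D(4) = r_corr · 4^0.523
  D(4) = 124.5 × 4^0.523 = 124.5 × 2.065 = 257 μm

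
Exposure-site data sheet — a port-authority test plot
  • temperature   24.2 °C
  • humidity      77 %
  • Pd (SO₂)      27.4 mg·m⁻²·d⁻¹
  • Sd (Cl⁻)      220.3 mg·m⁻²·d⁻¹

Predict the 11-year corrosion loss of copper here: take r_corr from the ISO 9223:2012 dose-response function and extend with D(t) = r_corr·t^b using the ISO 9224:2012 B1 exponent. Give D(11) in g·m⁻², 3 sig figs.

D(11) = 119 g·m⁻²

copper: T>10 °C ⇒ hinge -0.080·(24.2−10) = -1.1360
  Pd branch = 0.0053·Pd^0.26·e^(0.059·RH+f) = 0.3782 μm/a
  Sd branch = 0.01025·Sd^0.27·e^(0.036·RH+0.049·T) = 2.302 μm/a
  sum: 0.3782 + 2.302 → r_corr = 2.681 μm/a
ISO 9224: D(t) = r_corr · t^b with b = 0.667 (copper, B1)
  D(11) = 2.681 × 11^0.667 = 2.681 × 4.95 = 13.27 μm
  Mass loss = 13.27 μm × 8.96 g/cm³ = 118.9 g·m⁻²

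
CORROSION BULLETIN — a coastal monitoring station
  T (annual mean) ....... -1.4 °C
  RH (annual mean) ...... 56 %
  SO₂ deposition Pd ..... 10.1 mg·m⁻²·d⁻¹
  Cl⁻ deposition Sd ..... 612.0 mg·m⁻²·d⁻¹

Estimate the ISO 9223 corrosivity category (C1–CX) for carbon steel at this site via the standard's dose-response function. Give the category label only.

C3

carbon steel: f(T) = +0.150·(T−10) [T≤10 °C] = -1.7100
  SO₂ term: 1.77·10.1^0.52·exp(0.02·56-1.7100) = 3.266
  Sd branch = 0.102·Sd^0.62·e^(0.033·RH+0.04·T) = 32.71 μm/a
  r_corr = 3.266 + 32.71 = 35.97 μm/a
Category bounds: 25…50 μm/a bracket r_corr ⇒ C3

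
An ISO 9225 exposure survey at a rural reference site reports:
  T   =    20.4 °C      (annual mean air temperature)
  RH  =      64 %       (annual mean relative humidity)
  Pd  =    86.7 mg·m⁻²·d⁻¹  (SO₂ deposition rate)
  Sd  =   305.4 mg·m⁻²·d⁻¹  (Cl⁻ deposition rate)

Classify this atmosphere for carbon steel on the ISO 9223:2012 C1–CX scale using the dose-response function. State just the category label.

carbon steel: f(T) = -0.054·(T−10) [T>10 °C] = -0.5616
  sulphur-dioxide contribution → 36.96 μm/a
  chloride contribution → 66.2 μm/a
  ⇒ r_corr(carbon steel) = 103.2 μm/a
103 μm/a falls in (80, 200] for carbon steel → category C5

C5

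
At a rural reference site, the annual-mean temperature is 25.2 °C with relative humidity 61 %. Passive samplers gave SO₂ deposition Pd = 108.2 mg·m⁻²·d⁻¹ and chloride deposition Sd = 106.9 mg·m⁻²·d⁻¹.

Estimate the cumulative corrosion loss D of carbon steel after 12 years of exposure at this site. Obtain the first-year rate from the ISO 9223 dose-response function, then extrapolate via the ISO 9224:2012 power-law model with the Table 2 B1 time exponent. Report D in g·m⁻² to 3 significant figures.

D(12) = 1.96e+03 g·m⁻²

carbon steel: T>10 °C ⇒ hinge -0.054·(25.2−10) = -0.8208
  sulphur-dioxide contribution → 30.14 μm/a
  chloride contribution → 37.89 μm/a
  total first-year rate 68.03 μm/a
Long-term exponent b (ISO 9224 Table 2, B1) = 0.523
  D(12) = 68.03 × 12^0.523 = 68.03 × 3.668 = 249.5 μm
  Mass loss = 249.5 μm × 7.85 g/cm³ = 1959 g·m⁻²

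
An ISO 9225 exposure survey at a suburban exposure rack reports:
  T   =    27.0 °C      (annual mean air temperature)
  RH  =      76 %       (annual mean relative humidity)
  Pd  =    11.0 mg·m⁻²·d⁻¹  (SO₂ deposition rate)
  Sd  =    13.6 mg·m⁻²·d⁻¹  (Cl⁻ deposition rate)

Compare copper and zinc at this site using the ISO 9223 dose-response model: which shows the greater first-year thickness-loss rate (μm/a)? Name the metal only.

zinc

copper: f(T) = -0.080·(T−10) [T>10 °C] = -1.3600
  SO₂ term: 0.0053·11.0^0.26·exp(0.059·76-1.3600) = 0.2248
  Cl⁻ term: 0.01025·13.6^0.27·exp(0.036·76+0.049·27.0) = 1.201
  sum: 0.2248 + 1.201 → r_corr = 1.426 μm/a
zinc: T>10 °C ⇒ hinge -0.071·(27.0−10) = -1.2070
  SO₂ term: 0.0129·11.0^0.44·exp(0.046·76-1.2070) = 0.3655
  Sd branch = 0.0175·Sd^0.57·e^(0.008·RH+0.085·T) = 1.412 μm/a
  sum: 0.3655 + 1.412 → r_corr = 1.778 μm/a
Ordering by μm/a: zinc (1.78) > copper (1.43)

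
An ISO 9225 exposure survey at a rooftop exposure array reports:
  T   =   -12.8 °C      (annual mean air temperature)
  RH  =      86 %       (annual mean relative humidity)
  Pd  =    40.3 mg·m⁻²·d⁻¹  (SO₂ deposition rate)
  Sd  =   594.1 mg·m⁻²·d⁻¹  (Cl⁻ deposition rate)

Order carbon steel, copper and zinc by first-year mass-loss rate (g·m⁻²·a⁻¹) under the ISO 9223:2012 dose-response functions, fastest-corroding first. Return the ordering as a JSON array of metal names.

["carbon steel", "zinc", "copper"]

carbon steel: T≤10 °C ⇒ hinge +0.150·(-12.8−10) = -3.4200
  Pd branch = 1.77·Pd^0.52·e^(0.02·RH+f) = 2.21 μm/a
  Cl⁻ term: 0.102·594.1^0.62·exp(0.033·86+0.04·-12.8) = 54.77
  r_corr = 2.21 + 54.77 = 56.98 μm/a
  mass loss = 56.98 μm/a × 7.85 g/cm³ = 447.3 g·m⁻²·a⁻¹
copper: temperature factor f = +0.126·(-22.8) = -2.8728
  Pd branch = 0.0053·Pd^0.26·e^(0.059·RH+f) = 0.1252 μm/a
  Cl⁻ term: 0.01025·594.1^0.27·exp(0.036·86+0.049·-12.8) = 0.679
  sum: 0.1252 + 0.679 → r_corr = 0.8042 μm/a
  mass loss = 0.8042 μm/a × 8.96 g/cm³ = 7.205 g·m⁻²·a⁻¹
zinc: temperature factor f = +0.038·(-22.8) = -0.8664
  Pd branch = 0.0129·Pd^0.44·e^(0.046·RH+f) = 1.441 μm/a
  Sd branch = 0.0175·Sd^0.57·e^(0.008·RH+0.085·T) = 0.4471 μm/a
  sum: 1.441 + 0.4471 → r_corr = 1.888 μm/a
  mass loss = 1.888 μm/a × 7.14 g/cm³ = 13.48 g·m⁻²·a⁻¹
Ordering by g·m⁻²·a⁻¹: carbon steel (447) > zinc (13.5) > copper (7.21)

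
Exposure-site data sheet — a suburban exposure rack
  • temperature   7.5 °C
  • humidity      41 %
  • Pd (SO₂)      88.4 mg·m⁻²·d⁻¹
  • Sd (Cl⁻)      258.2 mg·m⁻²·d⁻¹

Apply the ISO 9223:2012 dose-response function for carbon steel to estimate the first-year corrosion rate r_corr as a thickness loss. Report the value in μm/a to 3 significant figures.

r_corr = 45.1 μm/a

carbon steel: temperature factor f = +0.150·(-2.5) = -0.3750
  SO₂ term: 1.77·88.4^0.52·exp(0.02·41-0.3750) = 28.4
  Cl⁻ term: 0.102·258.2^0.62·exp(0.033·41+0.04·7.5) = 16.67
  r_corr = 28.4 + 16.67 = 45.07 μm/a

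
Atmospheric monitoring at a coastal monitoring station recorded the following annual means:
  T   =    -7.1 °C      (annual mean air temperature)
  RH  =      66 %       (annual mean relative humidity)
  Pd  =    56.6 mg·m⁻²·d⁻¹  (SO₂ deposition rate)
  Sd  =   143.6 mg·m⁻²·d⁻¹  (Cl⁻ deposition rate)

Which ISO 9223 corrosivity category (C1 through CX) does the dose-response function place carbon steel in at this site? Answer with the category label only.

carbon steel: temperature factor f = +0.150·(-17.1) = -2.5650
  sulphur-dioxide contribution → 4.157 μm/a
  chloride contribution → 14.74 μm/a
  total first-year rate 18.9 μm/a
ISO 9223 Table 2 (carbon steel): 1.3 < 18.9 ≤ 25 μm/a ⇒ C2

C2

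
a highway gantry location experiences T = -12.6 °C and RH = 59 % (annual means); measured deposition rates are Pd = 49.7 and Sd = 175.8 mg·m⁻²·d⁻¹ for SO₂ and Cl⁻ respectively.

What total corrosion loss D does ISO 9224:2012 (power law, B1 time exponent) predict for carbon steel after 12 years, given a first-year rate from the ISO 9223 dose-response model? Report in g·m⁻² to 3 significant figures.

D(12) = 349 g·m⁻²

carbon steel: f(T) = +0.150·(T−10) [T≤10 °C] = -3.3900
  sulphur-dioxide contribution → 1.48 μm/a
  chloride contribution → 10.65 μm/a
  ⇒ r_corr(carbon steel) = 12.13 μm/a
Power-law: D(12) = r_corr · 12^0.523
  D(12) = 12.13 × 12^0.523 = 12.13 × 3.668 = 44.48 μm
  Mass loss = 44.48 μm × 7.85 g/cm³ = 349.2 g·m⁻²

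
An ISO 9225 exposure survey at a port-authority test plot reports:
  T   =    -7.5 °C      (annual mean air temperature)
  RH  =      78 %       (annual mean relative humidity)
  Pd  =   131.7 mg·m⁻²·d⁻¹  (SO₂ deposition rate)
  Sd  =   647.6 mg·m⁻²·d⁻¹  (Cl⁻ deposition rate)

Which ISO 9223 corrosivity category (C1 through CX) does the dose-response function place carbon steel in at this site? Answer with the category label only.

C4

carbon steel: f(T) = +0.150·(T−10) [T≤10 °C] = -2.6250
  sulphur-dioxide contribution → 7.72 μm/a
  chloride contribution → 54.85 μm/a
  ⇒ r_corr(carbon steel) = 62.57 μm/a
62.6 μm/a falls in (50, 80] for carbon steel → category C4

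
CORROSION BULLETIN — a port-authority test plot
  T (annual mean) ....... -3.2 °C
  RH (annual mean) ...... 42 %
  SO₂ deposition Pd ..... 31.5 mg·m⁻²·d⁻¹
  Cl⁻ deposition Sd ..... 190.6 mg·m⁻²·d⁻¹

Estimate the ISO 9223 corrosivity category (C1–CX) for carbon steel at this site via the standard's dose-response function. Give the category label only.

carbon steel: T≤10 °C ⇒ hinge +0.150·(-3.2−10) = -1.9800
  Pd branch = 1.77·Pd^0.52·e^(0.02·RH+f) = 3.404 μm/a
  Sd branch = 0.102·Sd^0.62·e^(0.033·RH+0.04·T) = 9.303 μm/a
  sum: 3.404 + 9.303 → r_corr = 12.71 μm/a
Category bounds: 1.3…25 μm/a bracket r_corr ⇒ C2

C2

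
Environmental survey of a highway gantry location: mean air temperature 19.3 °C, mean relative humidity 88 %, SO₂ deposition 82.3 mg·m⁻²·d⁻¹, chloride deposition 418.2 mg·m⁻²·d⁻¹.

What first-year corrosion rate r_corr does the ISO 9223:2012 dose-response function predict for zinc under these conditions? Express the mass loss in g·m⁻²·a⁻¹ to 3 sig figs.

r_corr = 59.6 g·m⁻²·a⁻¹

zinc: f(T) = -0.071·(T−10) [T>10 °C] = -0.6603
  SO₂ term: 0.0129·82.3^0.44·exp(0.046·88-0.6603) = 2.658
  Cl⁻ term: 0.0175·418.2^0.57·exp(0.008·88+0.085·19.3) = 5.694
  r_corr = 2.658 + 5.694 = 8.353 μm/a
Convert to mass loss: 8.353 μm/a × 7.14 g/cm³ = 59.64 g·m⁻²·a⁻¹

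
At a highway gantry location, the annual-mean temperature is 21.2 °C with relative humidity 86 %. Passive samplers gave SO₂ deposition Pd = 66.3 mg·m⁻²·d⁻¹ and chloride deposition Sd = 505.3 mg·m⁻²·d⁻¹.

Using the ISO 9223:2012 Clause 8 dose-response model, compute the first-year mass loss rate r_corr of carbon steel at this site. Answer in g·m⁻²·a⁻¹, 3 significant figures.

r_corr = 1.89e+03 g·m⁻²·a⁻¹

carbon steel: f(T) = -0.054·(T−10) [T>10 °C] = -0.6048
  Pd branch = 1.77·Pd^0.52·e^(0.02·RH+f) = 47.81 μm/a
  Cl⁻ term: 0.102·505.3^0.62·exp(0.033·86+0.04·21.2) = 193
  r_corr = 47.81 + 193 = 240.8 μm/a
Convert to mass loss: 240.8 μm/a × 7.85 g/cm³ = 1891 g·m⁻²·a⁻¹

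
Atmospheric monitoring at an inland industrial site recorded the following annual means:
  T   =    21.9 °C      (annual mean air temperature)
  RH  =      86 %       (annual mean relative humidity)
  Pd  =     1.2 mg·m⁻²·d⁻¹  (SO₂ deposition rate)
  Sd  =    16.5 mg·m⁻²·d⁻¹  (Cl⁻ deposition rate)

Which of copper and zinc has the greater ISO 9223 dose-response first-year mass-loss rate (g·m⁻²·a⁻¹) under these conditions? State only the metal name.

copper

copper: f(T) = -0.080·(T−10) [T>10 °C] = -0.9520
  sulphur-dioxide contribution → 0.3428 μm/a
  chloride contribution → 1.413 μm/a
  total first-year rate 1.756 μm/a
  mass loss = 1.756 μm/a × 8.96 g/cm³ = 15.73 g·m⁻²·a⁻¹
zinc: temperature factor f = -0.071·(11.9) = -0.8449
  sulphur-dioxide contribution → 0.3137 μm/a
  chloride contribution → 1.107 μm/a
  ⇒ r_corr(zinc) = 1.421 μm/a
  mass loss = 1.421 μm/a × 7.14 g/cm³ = 10.15 g·m⁻²·a⁻¹
Ordering by g·m⁻²·a⁻¹: copper (15.7) > zinc (10.1)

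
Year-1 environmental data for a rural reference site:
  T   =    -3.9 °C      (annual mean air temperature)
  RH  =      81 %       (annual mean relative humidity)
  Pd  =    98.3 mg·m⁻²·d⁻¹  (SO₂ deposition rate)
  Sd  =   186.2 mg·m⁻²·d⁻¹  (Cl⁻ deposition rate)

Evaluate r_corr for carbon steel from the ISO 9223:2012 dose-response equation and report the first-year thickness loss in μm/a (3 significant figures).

carbon steel: f(T) = +0.150·(T−10) [T≤10 °C] = -2.0850
  sulphur-dioxide contribution → 12.08 μm/a
  chloride contribution → 32.29 μm/a
  ⇒ r_corr(carbon steel) = 44.38 μm/a

r_corr = 44.4 μm/a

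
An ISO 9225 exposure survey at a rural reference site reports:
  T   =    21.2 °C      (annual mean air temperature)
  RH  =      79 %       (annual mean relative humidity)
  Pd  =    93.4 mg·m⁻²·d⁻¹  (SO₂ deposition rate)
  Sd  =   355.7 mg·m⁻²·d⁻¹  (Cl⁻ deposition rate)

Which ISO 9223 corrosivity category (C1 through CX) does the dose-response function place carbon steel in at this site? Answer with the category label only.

carbon steel: f(T) = -0.054·(T−10) [T>10 °C] = -0.6048
  SO₂ term: 1.77·93.4^0.52·exp(0.02·79-0.6048) = 49.67
  Cl⁻ term: 0.102·355.7^0.62·exp(0.033·79+0.04·21.2) = 123.2
  r_corr = 49.67 + 123.2 = 172.9 μm/a
173 μm/a falls in (80, 200] for carbon steel → category C5

C5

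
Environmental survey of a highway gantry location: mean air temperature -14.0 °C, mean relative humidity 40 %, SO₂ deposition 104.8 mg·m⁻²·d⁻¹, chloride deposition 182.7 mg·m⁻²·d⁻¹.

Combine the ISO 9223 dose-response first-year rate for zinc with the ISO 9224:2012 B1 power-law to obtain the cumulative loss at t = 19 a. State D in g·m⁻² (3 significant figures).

D(19) = 30.9 g·m⁻²

zinc: f(T) = +0.038·(T−10) [T≤10 °C] = -0.9120
  Pd branch = 0.0129·Pd^0.44·e^(0.046·RH+f) = 0.2527 μm/a
  Sd branch = 0.0175·Sd^0.57·e^(0.008·RH+0.085·T) = 0.1427 μm/a
  sum: 0.2527 + 0.1427 → r_corr = 0.3954 μm/a
Long-term exponent b (ISO 9224 Table 2, B1) = 0.813
  D(19) = 0.3954 × 19^0.813 = 0.3954 × 10.96 = 4.331 μm
  Mass loss = 4.331 μm × 7.14 g/cm³ = 30.93 g·m⁻²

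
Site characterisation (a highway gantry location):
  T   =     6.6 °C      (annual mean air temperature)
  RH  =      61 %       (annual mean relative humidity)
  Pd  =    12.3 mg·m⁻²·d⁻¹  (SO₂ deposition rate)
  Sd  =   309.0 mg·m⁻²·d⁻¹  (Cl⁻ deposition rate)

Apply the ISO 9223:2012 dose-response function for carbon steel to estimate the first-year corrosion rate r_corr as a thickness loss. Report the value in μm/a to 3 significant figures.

r_corr = 48.1 μm/a

carbon steel: f(T) = +0.150·(T−10) [T≤10 °C] = -0.5100
  sulphur-dioxide contribution → 13.28 μm/a
  chloride contribution → 34.77 μm/a
  ⇒ r_corr(carbon steel) = 48.05 μm/a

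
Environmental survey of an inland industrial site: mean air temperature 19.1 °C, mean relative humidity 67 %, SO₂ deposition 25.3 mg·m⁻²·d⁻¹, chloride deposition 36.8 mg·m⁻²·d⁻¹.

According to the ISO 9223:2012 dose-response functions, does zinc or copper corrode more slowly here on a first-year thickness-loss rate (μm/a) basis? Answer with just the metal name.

copper

zinc: temperature factor f = -0.071·(9.1) = -0.6461
  Pd branch = 0.0129·Pd^0.44·e^(0.046·RH+f) = 0.6107 μm/a
  Cl⁻ term: 0.0175·36.8^0.57·exp(0.008·67+0.085·19.1) = 1.184
  sum: 0.6107 + 1.184 → r_corr = 1.795 μm/a
copper: f(T) = -0.080·(T−10) [T>10 °C] = -0.7280
  SO₂ term: 0.0053·25.3^0.26·exp(0.059·67-0.7280) = 0.3088
  Sd branch = 0.01025·Sd^0.27·e^(0.036·RH+0.049·T) = 0.7718 μm/a
  sum: 0.3088 + 0.7718 → r_corr = 1.081 μm/a
Ordering by μm/a: zinc (1.79) > copper (1.08)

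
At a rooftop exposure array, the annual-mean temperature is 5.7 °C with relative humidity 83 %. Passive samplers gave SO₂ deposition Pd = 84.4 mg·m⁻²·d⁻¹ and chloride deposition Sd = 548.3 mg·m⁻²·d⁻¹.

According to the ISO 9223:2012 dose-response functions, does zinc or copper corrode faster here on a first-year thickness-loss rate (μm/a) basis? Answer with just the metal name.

zinc: T≤10 °C ⇒ hinge +0.038·(5.7−10) = -0.1634
  sulphur-dioxide contribution → 3.51 μm/a
  chloride contribution → 2.009 μm/a
  ⇒ r_corr(zinc) = 5.52 μm/a
copper: f(T) = +0.126·(T−10) [T≤10 °C] = -0.5418
  sulphur-dioxide contribution → 1.308 μm/a
  chloride contribution → 1.476 μm/a
  ⇒ r_corr(copper) = 2.784 μm/a
Ordering by μm/a: zinc (5.52) > copper (2.78)

zinc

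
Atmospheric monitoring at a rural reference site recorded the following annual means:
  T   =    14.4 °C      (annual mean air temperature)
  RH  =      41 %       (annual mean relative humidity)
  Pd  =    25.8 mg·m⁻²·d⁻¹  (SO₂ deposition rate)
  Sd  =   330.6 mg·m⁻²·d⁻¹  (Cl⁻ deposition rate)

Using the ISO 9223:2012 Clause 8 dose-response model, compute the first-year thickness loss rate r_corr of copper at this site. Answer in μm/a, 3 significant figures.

copper: f(T) = -0.080·(T−10) [T>10 °C] = -0.3520
  SO₂ term: 0.0053·25.8^0.26·exp(0.059·41-0.3520) = 0.0975
  Sd branch = 0.01025·Sd^0.27·e^(0.036·RH+0.049·T) = 0.4349 μm/a
  sum: 0.0975 + 0.4349 → r_corr = 0.5324 μm/a

r_corr = 0.532 μm/a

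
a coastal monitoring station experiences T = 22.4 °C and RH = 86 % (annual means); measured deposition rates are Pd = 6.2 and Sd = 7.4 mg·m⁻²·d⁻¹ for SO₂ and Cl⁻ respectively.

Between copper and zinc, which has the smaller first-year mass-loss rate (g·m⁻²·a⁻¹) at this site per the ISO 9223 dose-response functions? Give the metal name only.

zinc

copper: T>10 °C ⇒ hinge -0.080·(22.4−10) = -0.9920
  SO₂ term: 0.0053·6.2^0.26·exp(0.059·86-0.9920) = 0.5048
  Cl⁻ term: 0.01025·7.4^0.27·exp(0.036·86+0.049·22.4) = 1.166
  r_corr = 0.5048 + 1.166 = 1.671 μm/a
  mass loss = 1.671 μm/a × 8.96 g/cm³ = 14.97 g·m⁻²·a⁻¹
zinc: T>10 °C ⇒ hinge -0.071·(22.4−10) = -0.8804
  SO₂ term: 0.0129·6.2^0.44·exp(0.046·86-0.8804) = 0.6237
  Sd branch = 0.0175·Sd^0.57·e^(0.008·RH+0.085·T) = 0.7315 μm/a
  sum: 0.6237 + 0.7315 → r_corr = 1.355 μm/a
  mass loss = 1.355 μm/a × 7.14 g/cm³ = 9.676 g·m⁻²·a⁻¹
Ordering by g·m⁻²·a⁻¹: copper (15) > zinc (9.68)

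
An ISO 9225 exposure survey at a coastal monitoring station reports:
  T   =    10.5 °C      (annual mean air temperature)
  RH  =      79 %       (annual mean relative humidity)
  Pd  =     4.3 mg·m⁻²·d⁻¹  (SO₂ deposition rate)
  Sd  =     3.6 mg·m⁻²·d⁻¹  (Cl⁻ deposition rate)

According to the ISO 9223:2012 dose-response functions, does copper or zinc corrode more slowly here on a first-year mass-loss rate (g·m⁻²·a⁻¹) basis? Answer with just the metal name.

copper: T>10 °C ⇒ hinge -0.080·(10.5−10) = -0.0400
  sulphur-dioxide contribution → 0.7868 μm/a
  chloride contribution → 0.4164 μm/a
  total first-year rate 1.203 μm/a
  mass loss = 1.203 μm/a × 8.96 g/cm³ = 10.78 g·m⁻²·a⁻¹
zinc: temperature factor f = -0.071·(0.5) = -0.0355
  sulphur-dioxide contribution → 0.8956 μm/a
  chloride contribution → 0.1668 μm/a
  total first-year rate 1.062 μm/a
  mass loss = 1.062 μm/a × 7.14 g/cm³ = 7.586 g·m⁻²·a⁻¹
Ordering by g·m⁻²·a⁻¹: copper (10.8) > zinc (7.59)

zinc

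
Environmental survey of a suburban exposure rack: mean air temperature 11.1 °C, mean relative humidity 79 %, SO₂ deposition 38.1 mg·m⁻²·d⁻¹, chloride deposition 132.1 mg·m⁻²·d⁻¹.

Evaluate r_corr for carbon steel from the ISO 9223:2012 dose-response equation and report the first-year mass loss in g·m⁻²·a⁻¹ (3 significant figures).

r_corr = 772 g·m⁻²·a⁻¹

carbon steel: T>10 °C ⇒ hinge -0.054·(11.1−10) = -0.0594
  Pd branch = 1.77·Pd^0.52·e^(0.02·RH+f) = 53.76 μm/a
  Sd branch = 0.102·Sd^0.62·e^(0.033·RH+0.04·T) = 44.52 μm/a
  r_corr = 53.76 + 44.52 = 98.28 μm/a
Convert to mass loss: 98.28 μm/a × 7.85 g/cm³ = 771.5 g·m⁻²·a⁻¹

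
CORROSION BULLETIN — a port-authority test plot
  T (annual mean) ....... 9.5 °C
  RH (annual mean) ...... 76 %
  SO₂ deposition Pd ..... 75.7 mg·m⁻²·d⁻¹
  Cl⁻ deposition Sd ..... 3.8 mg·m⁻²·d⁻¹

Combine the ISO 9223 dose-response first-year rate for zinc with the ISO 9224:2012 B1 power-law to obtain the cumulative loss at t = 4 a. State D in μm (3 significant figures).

zinc: T≤10 °C ⇒ hinge +0.038·(9.5−10) = -0.0190
  sulphur-dioxide contribution → 2.802 μm/a
  chloride contribution → 0.1543 μm/a
  ⇒ r_corr(zinc) = 2.956 μm/a
ISO 9224: D(t) = r_corr · t^b with b = 0.813 (zinc, B1)
  D(4) = 2.956 × 4^0.813 = 2.956 × 3.087 = 9.124 μm

D(4) = 9.12 μm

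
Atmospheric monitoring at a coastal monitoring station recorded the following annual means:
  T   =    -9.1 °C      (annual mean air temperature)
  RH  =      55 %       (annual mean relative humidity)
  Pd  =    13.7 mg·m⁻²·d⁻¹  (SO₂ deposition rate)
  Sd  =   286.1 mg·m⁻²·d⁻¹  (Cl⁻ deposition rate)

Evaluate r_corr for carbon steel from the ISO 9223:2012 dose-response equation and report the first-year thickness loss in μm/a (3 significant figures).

carbon steel: temperature factor f = +0.150·(-19.1) = -2.8650
  SO₂ term: 1.77·13.7^0.52·exp(0.02·55-2.8650) = 1.182
  Sd branch = 0.102·Sd^0.62·e^(0.033·RH+0.04·T) = 14.51 μm/a
  sum: 1.182 + 14.51 → r_corr = 15.7 μm/a

r_corr = 15.7 μm/a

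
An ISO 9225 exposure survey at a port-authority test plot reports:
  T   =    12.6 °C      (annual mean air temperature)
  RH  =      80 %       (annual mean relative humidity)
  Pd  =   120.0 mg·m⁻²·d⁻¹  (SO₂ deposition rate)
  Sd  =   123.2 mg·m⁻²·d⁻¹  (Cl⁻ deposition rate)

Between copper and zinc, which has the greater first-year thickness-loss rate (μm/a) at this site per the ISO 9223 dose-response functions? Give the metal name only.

copper: temperature factor f = -0.080·(2.6) = -0.2080
  sulphur-dioxide contribution → 1.676 μm/a
  chloride contribution → 1.242 μm/a
  ⇒ r_corr(copper) = 2.918 μm/a
zinc: f(T) = -0.071·(T−10) [T>10 °C] = -0.1846
  sulphur-dioxide contribution → 3.495 μm/a
  chloride contribution → 1.506 μm/a
  ⇒ r_corr(zinc) = 5.001 μm/a
Ordering by μm/a: zinc (5) > copper (2.92)

zinc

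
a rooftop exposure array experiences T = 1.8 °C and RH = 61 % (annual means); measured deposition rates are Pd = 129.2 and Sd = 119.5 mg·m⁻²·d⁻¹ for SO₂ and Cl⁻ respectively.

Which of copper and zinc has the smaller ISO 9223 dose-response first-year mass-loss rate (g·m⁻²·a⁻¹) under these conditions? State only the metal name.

copper

copper: f(T) = +0.126·(T−10) [T≤10 °C] = -1.0332
  sulphur-dioxide contribution → 0.2441 μm/a
  chloride contribution → 0.3661 μm/a
  ⇒ r_corr(copper) = 0.6102 μm/a
  mass loss = 0.6102 μm/a × 8.96 g/cm³ = 5.467 g·m⁻²·a⁻¹
zinc: temperature factor f = +0.038·(-8.2) = -0.3116
  sulphur-dioxide contribution → 1.327 μm/a
  chloride contribution → 0.5076 μm/a
  ⇒ r_corr(zinc) = 1.835 μm/a
  mass loss = 1.835 μm/a × 7.14 g/cm³ = 13.1 g·m⁻²·a⁻¹
Ordering by g·m⁻²·a⁻¹: zinc (13.1) > copper (5.47)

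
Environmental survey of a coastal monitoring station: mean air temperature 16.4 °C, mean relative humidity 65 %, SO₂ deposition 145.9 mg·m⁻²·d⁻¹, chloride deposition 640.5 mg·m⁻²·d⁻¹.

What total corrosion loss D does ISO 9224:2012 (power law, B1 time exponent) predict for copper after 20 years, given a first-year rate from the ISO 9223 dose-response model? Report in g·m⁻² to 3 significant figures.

D(20) = 125 g·m⁻²

copper: T>10 °C ⇒ hinge -0.080·(16.4−10) = -0.5120
  Pd branch = 0.0053·Pd^0.26·e^(0.059·RH+f) = 0.5371 μm/a
  Sd branch = 0.01025·Sd^0.27·e^(0.036·RH+0.049·T) = 1.361 μm/a
  sum: 0.5371 + 1.361 → r_corr = 1.898 μm/a
Long-term exponent b (ISO 9224 Table 2, B1) = 0.667
  D(20) = 1.898 × 20^0.667 = 1.898 × 7.375 = 14 μm
  Mass loss = 14 μm × 8.96 g/cm³ = 125.4 g·m⁻²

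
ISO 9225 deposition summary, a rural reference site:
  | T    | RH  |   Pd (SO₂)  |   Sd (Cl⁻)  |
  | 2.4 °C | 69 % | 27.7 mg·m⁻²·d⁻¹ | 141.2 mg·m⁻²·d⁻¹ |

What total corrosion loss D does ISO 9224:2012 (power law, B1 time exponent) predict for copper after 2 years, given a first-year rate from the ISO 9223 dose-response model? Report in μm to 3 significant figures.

D(2) = 1.28 μm

copper: T≤10 °C ⇒ hinge +0.126·(2.4−10) = -0.9576
  Pd branch = 0.0053·Pd^0.26·e^(0.059·RH+f) = 0.2828 μm/a
  Cl⁻ term: 0.01025·141.2^0.27·exp(0.036·69+0.049·2.4) = 0.5261
  sum: 0.2828 + 0.5261 → r_corr = 0.8088 μm/a
Long-term exponent b (ISO 9224 Table 2, B1) = 0.667
  D(2) = 0.8088 × 2^0.667 = 0.8088 × 1.588 = 1.284 μm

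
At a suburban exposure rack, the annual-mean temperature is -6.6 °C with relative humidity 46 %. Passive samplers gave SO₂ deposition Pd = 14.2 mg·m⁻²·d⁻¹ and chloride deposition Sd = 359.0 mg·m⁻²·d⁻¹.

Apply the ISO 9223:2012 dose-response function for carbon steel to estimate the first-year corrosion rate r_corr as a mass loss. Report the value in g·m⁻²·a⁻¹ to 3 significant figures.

carbon steel: temperature factor f = +0.150·(-16.6) = -2.4900
  SO₂ term: 1.77·14.2^0.52·exp(0.02·46-2.4900) = 1.463
  Cl⁻ term: 0.102·359.0^0.62·exp(0.033·46+0.04·-6.6) = 13.72
  sum: 1.463 + 13.72 → r_corr = 15.18 μm/a
Convert to mass loss: 15.18 μm/a × 7.85 g/cm³ = 119.2 g·m⁻²·a⁻¹

r_corr = 119 g·m⁻²·a⁻¹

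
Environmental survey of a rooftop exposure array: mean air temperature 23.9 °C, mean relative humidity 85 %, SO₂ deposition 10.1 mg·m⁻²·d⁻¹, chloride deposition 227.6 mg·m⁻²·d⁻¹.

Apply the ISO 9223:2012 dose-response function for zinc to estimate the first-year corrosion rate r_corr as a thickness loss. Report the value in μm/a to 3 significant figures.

zinc: T>10 °C ⇒ hinge -0.071·(23.9−10) = -0.9869
  sulphur-dioxide contribution → 0.6637 μm/a
  chloride contribution → 5.811 μm/a
  ⇒ r_corr(zinc) = 6.474 μm/a

r_corr = 6.47 μm/a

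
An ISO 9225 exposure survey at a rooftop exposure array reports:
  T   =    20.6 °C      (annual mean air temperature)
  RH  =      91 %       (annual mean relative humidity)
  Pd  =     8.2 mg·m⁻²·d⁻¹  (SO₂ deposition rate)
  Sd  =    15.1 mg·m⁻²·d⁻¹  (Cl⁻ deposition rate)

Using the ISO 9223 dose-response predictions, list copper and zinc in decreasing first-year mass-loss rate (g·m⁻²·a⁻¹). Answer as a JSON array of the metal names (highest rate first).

copper: T>10 °C ⇒ hinge -0.080·(20.6−10) = -0.8480
  SO₂ term: 0.0053·8.2^0.26·exp(0.059·91-0.8480) = 0.842
  Cl⁻ term: 0.01025·15.1^0.27·exp(0.036·91+0.049·20.6) = 1.549
  r_corr = 0.842 + 1.549 = 2.391 μm/a
  mass loss = 2.391 μm/a × 8.96 g/cm³ = 21.43 g·m⁻²·a⁻¹
zinc: T>10 °C ⇒ hinge -0.071·(20.6−10) = -0.7526
  SO₂ term: 0.0129·8.2^0.44·exp(0.046·91-0.7526) = 1.009
  Cl⁻ term: 0.0175·15.1^0.57·exp(0.008·91+0.085·20.6) = 0.981
  r_corr = 1.009 + 0.981 = 1.99 μm/a
  mass loss = 1.99 μm/a × 7.14 g/cm³ = 14.21 g·m⁻²·a⁻¹
Ordering by g·m⁻²·a⁻¹: copper (21.4) > zinc (14.2)

["copper", "zinc"]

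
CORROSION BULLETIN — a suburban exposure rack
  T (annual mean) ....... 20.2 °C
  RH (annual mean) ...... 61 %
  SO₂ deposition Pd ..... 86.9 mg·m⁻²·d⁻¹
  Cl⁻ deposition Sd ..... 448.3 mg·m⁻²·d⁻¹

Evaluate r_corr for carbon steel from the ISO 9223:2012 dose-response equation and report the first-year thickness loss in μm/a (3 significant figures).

r_corr = 111 μm/a

carbon steel: temperature factor f = -0.054·(10.2) = -0.5508
  SO₂ term: 1.77·86.9^0.52·exp(0.02·61-0.5508) = 35.23
  Sd branch = 0.102·Sd^0.62·e^(0.033·RH+0.04·T) = 75.46 μm/a
  sum: 35.23 + 75.46 → r_corr = 110.7 μm/a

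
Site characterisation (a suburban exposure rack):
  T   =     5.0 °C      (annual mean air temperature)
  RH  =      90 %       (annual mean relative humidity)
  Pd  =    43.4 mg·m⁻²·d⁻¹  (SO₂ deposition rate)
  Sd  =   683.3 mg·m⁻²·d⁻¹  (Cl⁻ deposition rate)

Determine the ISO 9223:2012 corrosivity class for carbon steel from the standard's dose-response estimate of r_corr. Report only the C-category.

C5

carbon steel: temperature factor f = +0.150·(-5.0) = -0.7500
  Pd branch = 1.77·Pd^0.52·e^(0.02·RH+f) = 35.93 μm/a
  Cl⁻ term: 0.102·683.3^0.62·exp(0.033·90+0.04·5.0) = 138.9
  sum: 35.93 + 138.9 → r_corr = 174.9 μm/a
Category bounds: 80…200 μm/a bracket r_corr ⇒ C5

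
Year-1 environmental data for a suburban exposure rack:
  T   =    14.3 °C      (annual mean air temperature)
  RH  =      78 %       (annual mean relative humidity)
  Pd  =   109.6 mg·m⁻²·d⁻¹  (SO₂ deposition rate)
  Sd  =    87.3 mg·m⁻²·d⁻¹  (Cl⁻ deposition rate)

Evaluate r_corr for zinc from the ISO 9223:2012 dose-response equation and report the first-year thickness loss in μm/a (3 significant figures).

zinc: f(T) = -0.071·(T−10) [T>10 °C] = -0.3053
  Pd branch = 0.0129·Pd^0.44·e^(0.046·RH+f) = 2.715 μm/a
  Cl⁻ term: 0.0175·87.3^0.57·exp(0.008·78+0.085·14.3) = 1.407
  sum: 2.715 + 1.407 → r_corr = 4.122 μm/a

r_corr = 4.12 μm/a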